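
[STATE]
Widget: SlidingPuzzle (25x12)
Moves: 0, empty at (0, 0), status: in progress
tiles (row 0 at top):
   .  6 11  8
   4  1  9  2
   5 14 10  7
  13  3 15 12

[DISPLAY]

┌────┬────┬────┬────┐    
│    │  6 │ 11 │  8 │    
├────┼────┼────┼────┤    
│  4 │  1 │  9 │  2 │    
├────┼────┼────┼────┤    
│  5 │ 14 │ 10 │  7 │    
├────┼────┼────┼────┤    
│ 13 │  3 │ 15 │ 12 │    
└────┴────┴────┴────┘    
Moves: 0                 
                         
                         


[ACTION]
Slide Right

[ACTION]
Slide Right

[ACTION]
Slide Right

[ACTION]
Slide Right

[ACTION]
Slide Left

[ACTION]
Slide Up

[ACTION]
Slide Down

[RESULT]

┌────┬────┬────┬────┐    
│  6 │    │ 11 │  8 │    
├────┼────┼────┼────┤    
│  4 │  1 │  9 │  2 │    
├────┼────┼────┼────┤    
│  5 │ 14 │ 10 │  7 │    
├────┼────┼────┼────┤    
│ 13 │  3 │ 15 │ 12 │    
└────┴────┴────┴────┘    
Moves: 3                 
                         
                         


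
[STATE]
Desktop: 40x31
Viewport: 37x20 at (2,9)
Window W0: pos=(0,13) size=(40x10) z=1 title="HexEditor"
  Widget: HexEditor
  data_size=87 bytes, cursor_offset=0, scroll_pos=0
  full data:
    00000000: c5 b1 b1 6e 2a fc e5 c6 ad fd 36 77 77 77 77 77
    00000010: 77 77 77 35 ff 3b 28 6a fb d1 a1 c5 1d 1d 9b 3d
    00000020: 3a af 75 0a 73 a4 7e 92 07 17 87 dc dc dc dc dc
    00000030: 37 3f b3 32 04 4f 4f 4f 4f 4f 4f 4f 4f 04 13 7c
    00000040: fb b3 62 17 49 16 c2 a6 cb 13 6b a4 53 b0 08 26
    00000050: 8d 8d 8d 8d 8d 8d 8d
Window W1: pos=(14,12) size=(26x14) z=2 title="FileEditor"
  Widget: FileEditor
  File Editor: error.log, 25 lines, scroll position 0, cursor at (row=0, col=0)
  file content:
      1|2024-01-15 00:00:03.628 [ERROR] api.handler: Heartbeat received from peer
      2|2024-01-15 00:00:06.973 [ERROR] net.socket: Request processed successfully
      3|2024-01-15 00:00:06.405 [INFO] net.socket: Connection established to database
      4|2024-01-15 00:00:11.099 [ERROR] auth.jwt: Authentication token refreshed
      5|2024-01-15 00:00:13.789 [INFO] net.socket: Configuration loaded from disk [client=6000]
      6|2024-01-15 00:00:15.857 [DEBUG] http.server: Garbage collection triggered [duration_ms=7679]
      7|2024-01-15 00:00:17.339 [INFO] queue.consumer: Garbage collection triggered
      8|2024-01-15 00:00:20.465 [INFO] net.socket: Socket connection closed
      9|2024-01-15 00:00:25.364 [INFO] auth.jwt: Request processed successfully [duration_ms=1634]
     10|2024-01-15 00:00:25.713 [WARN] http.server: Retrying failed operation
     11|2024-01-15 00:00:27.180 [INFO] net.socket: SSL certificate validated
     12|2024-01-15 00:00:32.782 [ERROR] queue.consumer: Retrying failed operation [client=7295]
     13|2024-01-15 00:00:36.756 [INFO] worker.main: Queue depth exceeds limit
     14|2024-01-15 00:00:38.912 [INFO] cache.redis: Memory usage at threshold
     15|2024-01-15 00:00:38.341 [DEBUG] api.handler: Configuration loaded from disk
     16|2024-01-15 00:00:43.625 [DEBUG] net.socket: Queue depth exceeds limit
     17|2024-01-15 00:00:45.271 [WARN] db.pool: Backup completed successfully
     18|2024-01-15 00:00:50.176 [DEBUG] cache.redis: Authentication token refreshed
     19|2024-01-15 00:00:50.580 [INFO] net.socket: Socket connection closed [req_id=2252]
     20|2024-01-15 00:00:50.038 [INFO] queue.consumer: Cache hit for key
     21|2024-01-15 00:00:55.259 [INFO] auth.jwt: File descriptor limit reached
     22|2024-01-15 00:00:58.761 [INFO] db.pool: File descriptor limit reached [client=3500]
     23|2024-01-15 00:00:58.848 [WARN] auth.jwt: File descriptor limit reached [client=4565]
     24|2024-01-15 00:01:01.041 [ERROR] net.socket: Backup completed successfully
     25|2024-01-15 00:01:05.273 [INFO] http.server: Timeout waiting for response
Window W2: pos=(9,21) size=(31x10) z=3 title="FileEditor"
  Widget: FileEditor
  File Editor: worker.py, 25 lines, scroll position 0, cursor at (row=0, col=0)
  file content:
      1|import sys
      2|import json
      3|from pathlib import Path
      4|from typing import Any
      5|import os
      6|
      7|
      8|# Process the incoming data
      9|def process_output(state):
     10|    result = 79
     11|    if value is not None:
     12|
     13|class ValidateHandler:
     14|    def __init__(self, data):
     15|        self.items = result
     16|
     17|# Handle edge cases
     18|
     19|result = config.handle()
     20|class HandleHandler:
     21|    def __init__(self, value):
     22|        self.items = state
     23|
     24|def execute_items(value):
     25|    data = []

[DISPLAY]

                                     
                                     
                                     
            ┏━━━━━━━━━━━━━━━━━━━━━━━━
━━━━━━━━━━━━┃ FileEditor             
HexEditor   ┠────────────────────────
────────────┃█024-01-15 00:00:03.628▲
0000000  C5 ┃2024-01-15 00:00:06.973█
0000010  77 ┃2024-01-15 00:00:06.405░
0000020  3a ┃2024-01-15 00:00:11.099░
0000030  37 ┃2024-01-15 00:00:13.789░
0000040  fb ┃2024-01-15 00:00:15.857░
0000050┏━━━━━━━━━━━━━━━━━━━━━━━━━━━━━
━━━━━━━┃ FileEditor                  
       ┠─────────────────────────────
       ┃█mport sys                  ▲
       ┃import json                 █
       ┃from pathlib import Path    ░
       ┃from typing import Any      ░
       ┃import os                   ░


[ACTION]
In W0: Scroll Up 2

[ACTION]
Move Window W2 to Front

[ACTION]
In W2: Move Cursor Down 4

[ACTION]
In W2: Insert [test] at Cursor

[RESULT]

                                     
                                     
                                     
            ┏━━━━━━━━━━━━━━━━━━━━━━━━
━━━━━━━━━━━━┃ FileEditor             
HexEditor   ┠────────────────────────
────────────┃█024-01-15 00:00:03.628▲
0000000  C5 ┃2024-01-15 00:00:06.973█
0000010  77 ┃2024-01-15 00:00:06.405░
0000020  3a ┃2024-01-15 00:00:11.099░
0000030  37 ┃2024-01-15 00:00:13.789░
0000040  fb ┃2024-01-15 00:00:15.857░
0000050┏━━━━━━━━━━━━━━━━━━━━━━━━━━━━━
━━━━━━━┃ FileEditor                  
       ┠─────────────────────────────
       ┃import sys                  ▲
       ┃import json                 █
       ┃from pathlib import Path    ░
       ┃from typing import Any      ░
       ┃test█mport os               ░


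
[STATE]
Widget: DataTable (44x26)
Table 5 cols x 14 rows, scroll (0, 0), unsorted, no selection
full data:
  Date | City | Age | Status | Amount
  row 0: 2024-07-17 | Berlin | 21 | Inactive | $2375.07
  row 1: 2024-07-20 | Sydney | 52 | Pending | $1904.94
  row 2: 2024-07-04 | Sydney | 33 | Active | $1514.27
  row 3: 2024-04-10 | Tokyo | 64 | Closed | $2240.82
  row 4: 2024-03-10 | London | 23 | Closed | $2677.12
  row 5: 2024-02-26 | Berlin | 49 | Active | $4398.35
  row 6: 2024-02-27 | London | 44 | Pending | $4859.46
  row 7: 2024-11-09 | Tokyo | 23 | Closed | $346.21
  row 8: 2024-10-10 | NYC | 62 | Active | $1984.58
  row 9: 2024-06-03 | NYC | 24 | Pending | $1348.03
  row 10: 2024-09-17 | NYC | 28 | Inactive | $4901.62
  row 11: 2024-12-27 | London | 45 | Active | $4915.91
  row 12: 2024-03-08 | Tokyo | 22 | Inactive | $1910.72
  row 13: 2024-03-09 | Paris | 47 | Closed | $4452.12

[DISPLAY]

Date      │City  │Age│Status  │Amount       
──────────┼──────┼───┼────────┼────────     
2024-07-17│Berlin│21 │Inactive│$2375.07     
2024-07-20│Sydney│52 │Pending │$1904.94     
2024-07-04│Sydney│33 │Active  │$1514.27     
2024-04-10│Tokyo │64 │Closed  │$2240.82     
2024-03-10│London│23 │Closed  │$2677.12     
2024-02-26│Berlin│49 │Active  │$4398.35     
2024-02-27│London│44 │Pending │$4859.46     
2024-11-09│Tokyo │23 │Closed  │$346.21      
2024-10-10│NYC   │62 │Active  │$1984.58     
2024-06-03│NYC   │24 │Pending │$1348.03     
2024-09-17│NYC   │28 │Inactive│$4901.62     
2024-12-27│London│45 │Active  │$4915.91     
2024-03-08│Tokyo │22 │Inactive│$1910.72     
2024-03-09│Paris │47 │Closed  │$4452.12     
                                            
                                            
                                            
                                            
                                            
                                            
                                            
                                            
                                            
                                            


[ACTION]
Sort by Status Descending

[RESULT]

Date      │City  │Age│Status ▼│Amount       
──────────┼──────┼───┼────────┼────────     
2024-07-20│Sydney│52 │Pending │$1904.94     
2024-02-27│London│44 │Pending │$4859.46     
2024-06-03│NYC   │24 │Pending │$1348.03     
2024-07-17│Berlin│21 │Inactive│$2375.07     
2024-09-17│NYC   │28 │Inactive│$4901.62     
2024-03-08│Tokyo │22 │Inactive│$1910.72     
2024-04-10│Tokyo │64 │Closed  │$2240.82     
2024-03-10│London│23 │Closed  │$2677.12     
2024-11-09│Tokyo │23 │Closed  │$346.21      
2024-03-09│Paris │47 │Closed  │$4452.12     
2024-07-04│Sydney│33 │Active  │$1514.27     
2024-02-26│Berlin│49 │Active  │$4398.35     
2024-10-10│NYC   │62 │Active  │$1984.58     
2024-12-27│London│45 │Active  │$4915.91     
                                            
                                            
                                            
                                            
                                            
                                            
                                            
                                            
                                            
                                            


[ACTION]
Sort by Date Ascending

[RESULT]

Date     ▲│City  │Age│Status  │Amount       
──────────┼──────┼───┼────────┼────────     
2024-02-26│Berlin│49 │Active  │$4398.35     
2024-02-27│London│44 │Pending │$4859.46     
2024-03-08│Tokyo │22 │Inactive│$1910.72     
2024-03-09│Paris │47 │Closed  │$4452.12     
2024-03-10│London│23 │Closed  │$2677.12     
2024-04-10│Tokyo │64 │Closed  │$2240.82     
2024-06-03│NYC   │24 │Pending │$1348.03     
2024-07-04│Sydney│33 │Active  │$1514.27     
2024-07-17│Berlin│21 │Inactive│$2375.07     
2024-07-20│Sydney│52 │Pending │$1904.94     
2024-09-17│NYC   │28 │Inactive│$4901.62     
2024-10-10│NYC   │62 │Active  │$1984.58     
2024-11-09│Tokyo │23 │Closed  │$346.21      
2024-12-27│London│45 │Active  │$4915.91     
                                            
                                            
                                            
                                            
                                            
                                            
                                            
                                            
                                            
                                            


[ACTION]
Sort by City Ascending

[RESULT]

Date      │City ▲│Age│Status  │Amount       
──────────┼──────┼───┼────────┼────────     
2024-02-26│Berlin│49 │Active  │$4398.35     
2024-07-17│Berlin│21 │Inactive│$2375.07     
2024-02-27│London│44 │Pending │$4859.46     
2024-03-10│London│23 │Closed  │$2677.12     
2024-12-27│London│45 │Active  │$4915.91     
2024-06-03│NYC   │24 │Pending │$1348.03     
2024-09-17│NYC   │28 │Inactive│$4901.62     
2024-10-10│NYC   │62 │Active  │$1984.58     
2024-03-09│Paris │47 │Closed  │$4452.12     
2024-07-04│Sydney│33 │Active  │$1514.27     
2024-07-20│Sydney│52 │Pending │$1904.94     
2024-03-08│Tokyo │22 │Inactive│$1910.72     
2024-04-10│Tokyo │64 │Closed  │$2240.82     
2024-11-09│Tokyo │23 │Closed  │$346.21      
                                            
                                            
                                            
                                            
                                            
                                            
                                            
                                            
                                            
                                            


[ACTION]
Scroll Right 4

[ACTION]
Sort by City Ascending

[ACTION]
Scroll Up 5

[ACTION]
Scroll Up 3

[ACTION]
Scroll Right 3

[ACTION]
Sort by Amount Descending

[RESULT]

Date      │City  │Age│Status  │Amount ▼     
──────────┼──────┼───┼────────┼────────     
2024-12-27│London│45 │Active  │$4915.91     
2024-09-17│NYC   │28 │Inactive│$4901.62     
2024-02-27│London│44 │Pending │$4859.46     
2024-03-09│Paris │47 │Closed  │$4452.12     
2024-02-26│Berlin│49 │Active  │$4398.35     
2024-03-10│London│23 │Closed  │$2677.12     
2024-07-17│Berlin│21 │Inactive│$2375.07     
2024-04-10│Tokyo │64 │Closed  │$2240.82     
2024-10-10│NYC   │62 │Active  │$1984.58     
2024-03-08│Tokyo │22 │Inactive│$1910.72     
2024-07-20│Sydney│52 │Pending │$1904.94     
2024-07-04│Sydney│33 │Active  │$1514.27     
2024-06-03│NYC   │24 │Pending │$1348.03     
2024-11-09│Tokyo │23 │Closed  │$346.21      
                                            
                                            
                                            
                                            
                                            
                                            
                                            
                                            
                                            
                                            


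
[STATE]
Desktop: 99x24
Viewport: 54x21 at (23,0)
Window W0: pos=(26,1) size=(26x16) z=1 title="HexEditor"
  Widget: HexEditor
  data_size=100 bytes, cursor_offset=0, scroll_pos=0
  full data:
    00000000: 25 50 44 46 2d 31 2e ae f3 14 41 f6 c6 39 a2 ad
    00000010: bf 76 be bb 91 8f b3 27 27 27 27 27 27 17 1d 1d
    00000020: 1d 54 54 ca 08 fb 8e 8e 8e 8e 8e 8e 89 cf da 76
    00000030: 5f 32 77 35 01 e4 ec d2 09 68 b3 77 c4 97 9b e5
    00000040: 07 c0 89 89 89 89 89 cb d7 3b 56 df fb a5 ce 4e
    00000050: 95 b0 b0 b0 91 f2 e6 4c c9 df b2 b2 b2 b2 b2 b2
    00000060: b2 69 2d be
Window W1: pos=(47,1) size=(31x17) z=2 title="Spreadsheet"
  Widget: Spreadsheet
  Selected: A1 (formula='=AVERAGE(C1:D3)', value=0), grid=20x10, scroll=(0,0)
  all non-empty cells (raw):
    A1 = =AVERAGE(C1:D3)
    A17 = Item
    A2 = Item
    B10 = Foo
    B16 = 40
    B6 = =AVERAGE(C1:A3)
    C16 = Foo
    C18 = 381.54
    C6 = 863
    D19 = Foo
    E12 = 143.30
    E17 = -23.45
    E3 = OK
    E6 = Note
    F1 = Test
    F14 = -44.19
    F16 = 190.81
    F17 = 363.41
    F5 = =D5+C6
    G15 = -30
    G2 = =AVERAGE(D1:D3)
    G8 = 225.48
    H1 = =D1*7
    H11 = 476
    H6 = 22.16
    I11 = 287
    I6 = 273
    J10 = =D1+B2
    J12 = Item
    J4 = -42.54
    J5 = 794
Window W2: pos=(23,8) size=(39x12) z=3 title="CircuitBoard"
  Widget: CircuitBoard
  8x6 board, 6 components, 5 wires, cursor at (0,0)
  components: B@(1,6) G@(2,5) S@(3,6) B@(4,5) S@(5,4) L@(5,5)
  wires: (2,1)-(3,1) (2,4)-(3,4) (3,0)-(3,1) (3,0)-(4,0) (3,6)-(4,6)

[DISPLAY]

                                                      
   ┏━━━━━━━━━━━━━━━━━━━━┏━━━━━━━━━━━━━━━━━━━━━━━━━━━━━
   ┃ HexEditor          ┃ Spreadsheet                 
   ┠────────────────────┠─────────────────────────────
   ┃00000000  25 50 44 4┃A1: =AVERAGE(C1:D3)          
   ┃00000010  bf 76 be b┃       A       B       C     
   ┃00000020  1d 54 54 c┃-----------------------------
   ┃00000030  5f 32 77 3┃  1      [0]       0       0 
┏━━━━━━━━━━━━━━━━━━━━━━━━━━━━━━━━━━━━━┓     0       0 
┃ CircuitBoard                        ┃     0       0 
┠─────────────────────────────────────┨     0       0 
┃   0 1 2 3 4 5 6 7                   ┃     0       0 
┃0  [.]                               ┃     0     863 
┃                                     ┃     0       0 
┃1                           B        ┃     0       0 
┃                                     ┃     0       0 
┃2       ·           ·   G            ┃o            0 
┃        │           │                ┃━━━━━━━━━━━━━━━
┃3   · ─ ·           ·       S        ┃               
┗━━━━━━━━━━━━━━━━━━━━━━━━━━━━━━━━━━━━━┛               
                                                      


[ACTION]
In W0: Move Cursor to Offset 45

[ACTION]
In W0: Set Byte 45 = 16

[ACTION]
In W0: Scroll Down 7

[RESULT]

                                                      
   ┏━━━━━━━━━━━━━━━━━━━━┏━━━━━━━━━━━━━━━━━━━━━━━━━━━━━
   ┃ HexEditor          ┃ Spreadsheet                 
   ┠────────────────────┠─────────────────────────────
   ┃00000060  b2 69 2d b┃A1: =AVERAGE(C1:D3)          
   ┃                    ┃       A       B       C     
   ┃                    ┃-----------------------------
   ┃                    ┃  1      [0]       0       0 
┏━━━━━━━━━━━━━━━━━━━━━━━━━━━━━━━━━━━━━┓     0       0 
┃ CircuitBoard                        ┃     0       0 
┠─────────────────────────────────────┨     0       0 
┃   0 1 2 3 4 5 6 7                   ┃     0       0 
┃0  [.]                               ┃     0     863 
┃                                     ┃     0       0 
┃1                           B        ┃     0       0 
┃                                     ┃     0       0 
┃2       ·           ·   G            ┃o            0 
┃        │           │                ┃━━━━━━━━━━━━━━━
┃3   · ─ ·           ·       S        ┃               
┗━━━━━━━━━━━━━━━━━━━━━━━━━━━━━━━━━━━━━┛               
                                                      


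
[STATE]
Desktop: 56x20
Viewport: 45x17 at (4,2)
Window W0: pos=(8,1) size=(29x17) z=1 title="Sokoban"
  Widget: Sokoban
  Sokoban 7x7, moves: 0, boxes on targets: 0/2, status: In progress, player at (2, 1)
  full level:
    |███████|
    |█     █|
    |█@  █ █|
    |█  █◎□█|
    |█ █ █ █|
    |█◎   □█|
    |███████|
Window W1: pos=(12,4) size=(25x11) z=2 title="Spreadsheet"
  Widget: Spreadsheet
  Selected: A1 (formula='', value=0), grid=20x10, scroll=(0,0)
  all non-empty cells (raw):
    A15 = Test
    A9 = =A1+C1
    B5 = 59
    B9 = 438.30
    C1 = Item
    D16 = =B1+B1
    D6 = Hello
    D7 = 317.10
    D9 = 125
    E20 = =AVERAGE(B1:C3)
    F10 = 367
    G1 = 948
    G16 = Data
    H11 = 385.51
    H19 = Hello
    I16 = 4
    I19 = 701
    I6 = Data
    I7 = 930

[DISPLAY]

    ┃ Sokoban                   ┃            
    ┠───────────────────────────┨            
    ┃███┏━━━━━━━━━━━━━━━━━━━━━━━┓            
    ┃█  ┃ Spreadsheet           ┃            
    ┃█@ ┠───────────────────────┨            
    ┃█  ┃A1:                    ┃            
    ┃█ █┃       A       B       ┃            
    ┃█◎ ┃-----------------------┃            
    ┃███┃  1      [0]       0Ite┃            
    ┃Mov┃  2        0       0   ┃            
    ┃   ┃  3        0       0   ┃            
    ┃   ┃  4        0       0   ┃            
    ┃   ┗━━━━━━━━━━━━━━━━━━━━━━━┛            
    ┃                           ┃            
    ┃                           ┃            
    ┗━━━━━━━━━━━━━━━━━━━━━━━━━━━┛            
                                             


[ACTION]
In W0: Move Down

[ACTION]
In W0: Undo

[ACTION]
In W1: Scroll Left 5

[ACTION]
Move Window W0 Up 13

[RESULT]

    ┠───────────────────────────┨            
    ┃███████                    ┃            
    ┃█  ┏━━━━━━━━━━━━━━━━━━━━━━━┓            
    ┃█@ ┃ Spreadsheet           ┃            
    ┃█  ┠───────────────────────┨            
    ┃█ █┃A1:                    ┃            
    ┃█◎ ┃       A       B       ┃            
    ┃███┃-----------------------┃            
    ┃Mov┃  1      [0]       0Ite┃            
    ┃   ┃  2        0       0   ┃            
    ┃   ┃  3        0       0   ┃            
    ┃   ┃  4        0       0   ┃            
    ┃   ┗━━━━━━━━━━━━━━━━━━━━━━━┛            
    ┃                           ┃            
    ┗━━━━━━━━━━━━━━━━━━━━━━━━━━━┛            
                                             
                                             


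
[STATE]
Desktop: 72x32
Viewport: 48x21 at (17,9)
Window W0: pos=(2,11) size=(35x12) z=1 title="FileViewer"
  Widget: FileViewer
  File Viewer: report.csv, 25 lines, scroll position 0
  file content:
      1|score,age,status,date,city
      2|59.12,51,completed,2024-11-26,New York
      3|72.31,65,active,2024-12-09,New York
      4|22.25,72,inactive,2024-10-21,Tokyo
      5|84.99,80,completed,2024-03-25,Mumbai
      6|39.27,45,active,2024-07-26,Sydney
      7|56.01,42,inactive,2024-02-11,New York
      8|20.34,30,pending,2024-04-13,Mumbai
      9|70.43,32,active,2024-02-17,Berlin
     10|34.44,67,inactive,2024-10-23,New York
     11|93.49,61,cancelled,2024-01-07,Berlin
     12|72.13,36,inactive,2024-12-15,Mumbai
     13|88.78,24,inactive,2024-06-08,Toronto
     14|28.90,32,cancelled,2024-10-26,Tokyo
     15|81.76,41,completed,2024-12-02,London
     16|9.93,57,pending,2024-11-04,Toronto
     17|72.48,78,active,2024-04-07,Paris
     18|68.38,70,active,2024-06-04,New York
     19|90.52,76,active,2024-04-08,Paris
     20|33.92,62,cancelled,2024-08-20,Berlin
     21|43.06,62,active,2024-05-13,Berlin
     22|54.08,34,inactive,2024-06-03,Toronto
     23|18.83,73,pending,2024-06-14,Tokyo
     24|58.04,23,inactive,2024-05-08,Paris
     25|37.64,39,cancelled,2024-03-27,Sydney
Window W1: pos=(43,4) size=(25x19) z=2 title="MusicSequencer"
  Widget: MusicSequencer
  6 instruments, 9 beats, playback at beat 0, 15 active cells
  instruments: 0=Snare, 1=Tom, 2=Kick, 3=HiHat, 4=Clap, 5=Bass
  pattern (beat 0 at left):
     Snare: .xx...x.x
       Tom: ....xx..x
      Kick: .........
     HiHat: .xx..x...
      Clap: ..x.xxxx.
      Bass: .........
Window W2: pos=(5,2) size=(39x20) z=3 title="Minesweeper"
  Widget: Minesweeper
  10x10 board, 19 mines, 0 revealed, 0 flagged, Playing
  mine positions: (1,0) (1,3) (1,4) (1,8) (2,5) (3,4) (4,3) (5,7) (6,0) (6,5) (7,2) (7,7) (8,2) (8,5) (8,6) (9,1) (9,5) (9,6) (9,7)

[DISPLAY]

                          ┃   Tom····██··█      
                          ┃  Kick·········      
                          ┃ HiHat·██··█···      
                          ┃  Clap··█·████·      
                          ┃  Bass·········      
                          ┃                     
                          ┃                     
                          ┃                     
                          ┃                     
                          ┃                     
                          ┃                     
                          ┃                     
━━━━━━━━━━━━━━━━━━━━━━━━━━┛                     
━━━━━━━━━━━━━━━━━━━┛      ┗━━━━━━━━━━━━━━━━━━━━━
                                                
                                                
                                                
                                                
                                                
                                                
                                                


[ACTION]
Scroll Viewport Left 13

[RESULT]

 ┃■■■■■■■■■■                           ┃   Tom··
 ┃■■■■■■■■■■                           ┃  Kick··
━┃■■■■■■■■■■                           ┃ HiHat·█
F┃■■■■■■■■■■                           ┃  Clap··
─┃■■■■■■■■■■                           ┃  Bass··
c┃■■■■■■■■■■                           ┃        
9┃                                     ┃        
2┃                                     ┃        
2┃                                     ┃        
4┃                                     ┃        
9┃                                     ┃        
6┃                                     ┃        
0┗━━━━━━━━━━━━━━━━━━━━━━━━━━━━━━━━━━━━━┛        
━━━━━━━━━━━━━━━━━━━━━━━━━━━━━━━━┛      ┗━━━━━━━━
                                                
                                                
                                                
                                                
                                                
                                                
                                                


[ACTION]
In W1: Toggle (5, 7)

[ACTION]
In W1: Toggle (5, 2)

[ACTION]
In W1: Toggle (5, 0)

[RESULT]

 ┃■■■■■■■■■■                           ┃   Tom··
 ┃■■■■■■■■■■                           ┃  Kick··
━┃■■■■■■■■■■                           ┃ HiHat·█
F┃■■■■■■■■■■                           ┃  Clap··
─┃■■■■■■■■■■                           ┃  Bass█·
c┃■■■■■■■■■■                           ┃        
9┃                                     ┃        
2┃                                     ┃        
2┃                                     ┃        
4┃                                     ┃        
9┃                                     ┃        
6┃                                     ┃        
0┗━━━━━━━━━━━━━━━━━━━━━━━━━━━━━━━━━━━━━┛        
━━━━━━━━━━━━━━━━━━━━━━━━━━━━━━━━┛      ┗━━━━━━━━
                                                
                                                
                                                
                                                
                                                
                                                
                                                


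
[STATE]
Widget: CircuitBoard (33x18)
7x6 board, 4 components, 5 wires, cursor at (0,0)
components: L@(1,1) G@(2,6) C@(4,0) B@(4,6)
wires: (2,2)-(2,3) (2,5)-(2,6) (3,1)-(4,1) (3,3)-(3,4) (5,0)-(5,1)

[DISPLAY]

   0 1 2 3 4 5 6                 
0  [.]                           
                                 
1       L                        
                                 
2           · ─ ·       · ─ G    
                                 
3       ·       · ─ ·            
        │                        
4   C   ·                   B    
                                 
5   · ─ ·                        
Cursor: (0,0)                    
                                 
                                 
                                 
                                 
                                 


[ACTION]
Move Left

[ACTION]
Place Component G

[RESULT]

   0 1 2 3 4 5 6                 
0  [G]                           
                                 
1       L                        
                                 
2           · ─ ·       · ─ G    
                                 
3       ·       · ─ ·            
        │                        
4   C   ·                   B    
                                 
5   · ─ ·                        
Cursor: (0,0)                    
                                 
                                 
                                 
                                 
                                 


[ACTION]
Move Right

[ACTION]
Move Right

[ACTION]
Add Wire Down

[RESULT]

   0 1 2 3 4 5 6                 
0   G      [.]                   
            │                    
1       L   ·                    
                                 
2           · ─ ·       · ─ G    
                                 
3       ·       · ─ ·            
        │                        
4   C   ·                   B    
                                 
5   · ─ ·                        
Cursor: (0,2)                    
                                 
                                 
                                 
                                 
                                 


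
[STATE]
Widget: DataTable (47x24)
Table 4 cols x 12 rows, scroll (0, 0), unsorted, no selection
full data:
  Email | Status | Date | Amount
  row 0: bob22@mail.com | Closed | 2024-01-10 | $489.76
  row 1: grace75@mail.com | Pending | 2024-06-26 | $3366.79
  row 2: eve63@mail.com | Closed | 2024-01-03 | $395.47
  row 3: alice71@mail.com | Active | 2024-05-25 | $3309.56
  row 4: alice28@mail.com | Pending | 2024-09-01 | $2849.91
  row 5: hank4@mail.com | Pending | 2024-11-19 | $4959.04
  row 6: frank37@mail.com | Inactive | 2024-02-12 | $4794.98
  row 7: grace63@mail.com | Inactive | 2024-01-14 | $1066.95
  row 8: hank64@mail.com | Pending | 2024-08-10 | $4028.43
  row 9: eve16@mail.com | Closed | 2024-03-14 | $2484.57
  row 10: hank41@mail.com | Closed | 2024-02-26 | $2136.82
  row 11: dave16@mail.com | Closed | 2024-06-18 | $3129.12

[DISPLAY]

Email           │Status  │Date      │Amount    
────────────────┼────────┼──────────┼────────  
bob22@mail.com  │Closed  │2024-01-10│$489.76   
grace75@mail.com│Pending │2024-06-26│$3366.79  
eve63@mail.com  │Closed  │2024-01-03│$395.47   
alice71@mail.com│Active  │2024-05-25│$3309.56  
alice28@mail.com│Pending │2024-09-01│$2849.91  
hank4@mail.com  │Pending │2024-11-19│$4959.04  
frank37@mail.com│Inactive│2024-02-12│$4794.98  
grace63@mail.com│Inactive│2024-01-14│$1066.95  
hank64@mail.com │Pending │2024-08-10│$4028.43  
eve16@mail.com  │Closed  │2024-03-14│$2484.57  
hank41@mail.com │Closed  │2024-02-26│$2136.82  
dave16@mail.com │Closed  │2024-06-18│$3129.12  
                                               
                                               
                                               
                                               
                                               
                                               
                                               
                                               
                                               
                                               


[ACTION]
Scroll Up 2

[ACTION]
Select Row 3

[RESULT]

Email           │Status  │Date      │Amount    
────────────────┼────────┼──────────┼────────  
bob22@mail.com  │Closed  │2024-01-10│$489.76   
grace75@mail.com│Pending │2024-06-26│$3366.79  
eve63@mail.com  │Closed  │2024-01-03│$395.47   
>lice71@mail.com│Active  │2024-05-25│$3309.56  
alice28@mail.com│Pending │2024-09-01│$2849.91  
hank4@mail.com  │Pending │2024-11-19│$4959.04  
frank37@mail.com│Inactive│2024-02-12│$4794.98  
grace63@mail.com│Inactive│2024-01-14│$1066.95  
hank64@mail.com │Pending │2024-08-10│$4028.43  
eve16@mail.com  │Closed  │2024-03-14│$2484.57  
hank41@mail.com │Closed  │2024-02-26│$2136.82  
dave16@mail.com │Closed  │2024-06-18│$3129.12  
                                               
                                               
                                               
                                               
                                               
                                               
                                               
                                               
                                               
                                               


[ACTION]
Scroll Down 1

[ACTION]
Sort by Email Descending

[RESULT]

Email          ▼│Status  │Date      │Amount    
────────────────┼────────┼──────────┼────────  
hank64@mail.com │Pending │2024-08-10│$4028.43  
hank4@mail.com  │Pending │2024-11-19│$4959.04  
hank41@mail.com │Closed  │2024-02-26│$2136.82  
>race75@mail.com│Pending │2024-06-26│$3366.79  
grace63@mail.com│Inactive│2024-01-14│$1066.95  
frank37@mail.com│Inactive│2024-02-12│$4794.98  
eve63@mail.com  │Closed  │2024-01-03│$395.47   
eve16@mail.com  │Closed  │2024-03-14│$2484.57  
dave16@mail.com │Closed  │2024-06-18│$3129.12  
bob22@mail.com  │Closed  │2024-01-10│$489.76   
alice71@mail.com│Active  │2024-05-25│$3309.56  
alice28@mail.com│Pending │2024-09-01│$2849.91  
                                               
                                               
                                               
                                               
                                               
                                               
                                               
                                               
                                               
                                               


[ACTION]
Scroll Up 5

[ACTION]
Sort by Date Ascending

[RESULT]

Email           │Status  │Date     ▲│Amount    
────────────────┼────────┼──────────┼────────  
eve63@mail.com  │Closed  │2024-01-03│$395.47   
bob22@mail.com  │Closed  │2024-01-10│$489.76   
grace63@mail.com│Inactive│2024-01-14│$1066.95  
>rank37@mail.com│Inactive│2024-02-12│$4794.98  
hank41@mail.com │Closed  │2024-02-26│$2136.82  
eve16@mail.com  │Closed  │2024-03-14│$2484.57  
alice71@mail.com│Active  │2024-05-25│$3309.56  
dave16@mail.com │Closed  │2024-06-18│$3129.12  
grace75@mail.com│Pending │2024-06-26│$3366.79  
hank64@mail.com │Pending │2024-08-10│$4028.43  
alice28@mail.com│Pending │2024-09-01│$2849.91  
hank4@mail.com  │Pending │2024-11-19│$4959.04  
                                               
                                               
                                               
                                               
                                               
                                               
                                               
                                               
                                               
                                               


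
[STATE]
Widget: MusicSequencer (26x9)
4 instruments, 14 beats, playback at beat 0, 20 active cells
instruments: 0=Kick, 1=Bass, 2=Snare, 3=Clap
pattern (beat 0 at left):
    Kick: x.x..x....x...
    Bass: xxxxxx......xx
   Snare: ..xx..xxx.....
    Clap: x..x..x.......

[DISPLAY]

      ▼1234567890123      
  Kick█·█··█····█···      
  Bass██████······██      
 Snare··██··███·····      
  Clap█··█··█·······      
                          
                          
                          
                          


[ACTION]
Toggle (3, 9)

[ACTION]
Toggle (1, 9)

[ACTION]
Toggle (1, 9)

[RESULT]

      ▼1234567890123      
  Kick█·█··█····█···      
  Bass██████······██      
 Snare··██··███·····      
  Clap█··█··█··█····      
                          
                          
                          
                          


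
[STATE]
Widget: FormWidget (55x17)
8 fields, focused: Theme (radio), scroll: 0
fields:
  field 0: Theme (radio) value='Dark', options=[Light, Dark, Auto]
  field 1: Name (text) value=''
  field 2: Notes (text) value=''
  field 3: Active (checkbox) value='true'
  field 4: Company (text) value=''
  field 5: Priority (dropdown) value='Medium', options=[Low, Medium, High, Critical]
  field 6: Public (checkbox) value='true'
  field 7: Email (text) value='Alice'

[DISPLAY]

> Theme:      ( ) Light  (●) Dark  ( ) Auto            
  Name:       [                                       ]
  Notes:      [                                       ]
  Active:     [x]                                      
  Company:    [                                       ]
  Priority:   [Medium                                ▼]
  Public:     [x]                                      
  Email:      [Alice                                  ]
                                                       
                                                       
                                                       
                                                       
                                                       
                                                       
                                                       
                                                       
                                                       


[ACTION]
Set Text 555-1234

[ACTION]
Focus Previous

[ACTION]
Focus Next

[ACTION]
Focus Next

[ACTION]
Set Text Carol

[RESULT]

  Theme:      ( ) Light  (●) Dark  ( ) Auto            
> Name:       [Carol                                  ]
  Notes:      [                                       ]
  Active:     [x]                                      
  Company:    [                                       ]
  Priority:   [Medium                                ▼]
  Public:     [x]                                      
  Email:      [Alice                                  ]
                                                       
                                                       
                                                       
                                                       
                                                       
                                                       
                                                       
                                                       
                                                       
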